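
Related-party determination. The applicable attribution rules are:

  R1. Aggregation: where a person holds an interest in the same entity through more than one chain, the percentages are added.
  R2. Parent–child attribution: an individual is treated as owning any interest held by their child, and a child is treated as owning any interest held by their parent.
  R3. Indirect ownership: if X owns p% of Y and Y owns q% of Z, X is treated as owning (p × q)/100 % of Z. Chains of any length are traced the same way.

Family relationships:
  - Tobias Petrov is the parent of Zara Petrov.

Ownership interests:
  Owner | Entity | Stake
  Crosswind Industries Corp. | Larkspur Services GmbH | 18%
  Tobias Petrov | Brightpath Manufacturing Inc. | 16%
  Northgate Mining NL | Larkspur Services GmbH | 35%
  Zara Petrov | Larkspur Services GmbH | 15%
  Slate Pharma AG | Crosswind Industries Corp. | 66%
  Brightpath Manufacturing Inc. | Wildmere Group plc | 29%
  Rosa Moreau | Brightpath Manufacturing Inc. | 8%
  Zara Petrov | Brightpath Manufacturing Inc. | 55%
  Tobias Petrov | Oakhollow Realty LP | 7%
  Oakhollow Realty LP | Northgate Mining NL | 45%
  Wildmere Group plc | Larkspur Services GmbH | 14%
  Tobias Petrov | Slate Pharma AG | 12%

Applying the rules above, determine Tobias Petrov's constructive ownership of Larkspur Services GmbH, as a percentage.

20.4107%

By parent–child attribution (R2), Tobias Petrov is treated as also owning Zara Petrov's interest in Brightpath Manufacturing Inc, giving 16% + 55% = 71%.
By parent–child attribution (R2), Tobias Petrov is treated as owning Zara Petrov's 15% interest in Larkspur Services GmbH.
Chain via Oakhollow Realty LP → Northgate Mining NL (R3): 7% × 45% × 35% = 1.1025% of Larkspur Services GmbH.
Chain via Slate Pharma AG → Crosswind Industries Corp. (R3): 12% × 66% × 18% = 1.4256% of Larkspur Services GmbH.
Chain via Brightpath Manufacturing Inc. → Wildmere Group plc (R3): 71% × 29% × 14% = 2.8826% of Larkspur Services GmbH.
Direct interest in Larkspur Services GmbH: 15%.
Aggregating (R1): 1.1025% + 1.4256% + 2.8826% + 15% = 20.4107%.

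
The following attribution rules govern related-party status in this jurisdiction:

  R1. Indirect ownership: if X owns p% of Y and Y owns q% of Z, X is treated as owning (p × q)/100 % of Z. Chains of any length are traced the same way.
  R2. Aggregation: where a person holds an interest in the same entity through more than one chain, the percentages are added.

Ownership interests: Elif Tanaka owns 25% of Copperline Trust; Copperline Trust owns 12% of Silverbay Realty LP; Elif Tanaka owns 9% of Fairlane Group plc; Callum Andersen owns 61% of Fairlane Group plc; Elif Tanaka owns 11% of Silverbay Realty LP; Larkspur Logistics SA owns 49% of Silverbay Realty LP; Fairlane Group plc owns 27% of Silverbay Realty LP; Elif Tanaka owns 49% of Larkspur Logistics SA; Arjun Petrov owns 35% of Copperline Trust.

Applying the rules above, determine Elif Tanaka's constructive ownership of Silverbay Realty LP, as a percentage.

Chain via Larkspur Logistics SA (R1): 49% × 49% = 24.01% of Silverbay Realty LP.
Chain via Fairlane Group plc (R1): 9% × 27% = 2.43% of Silverbay Realty LP.
Chain via Copperline Trust (R1): 25% × 12% = 3% of Silverbay Realty LP.
Direct interest in Silverbay Realty LP: 11%.
Aggregating (R2): 24.01% + 2.43% + 3% + 11% = 40.44%.

40.44%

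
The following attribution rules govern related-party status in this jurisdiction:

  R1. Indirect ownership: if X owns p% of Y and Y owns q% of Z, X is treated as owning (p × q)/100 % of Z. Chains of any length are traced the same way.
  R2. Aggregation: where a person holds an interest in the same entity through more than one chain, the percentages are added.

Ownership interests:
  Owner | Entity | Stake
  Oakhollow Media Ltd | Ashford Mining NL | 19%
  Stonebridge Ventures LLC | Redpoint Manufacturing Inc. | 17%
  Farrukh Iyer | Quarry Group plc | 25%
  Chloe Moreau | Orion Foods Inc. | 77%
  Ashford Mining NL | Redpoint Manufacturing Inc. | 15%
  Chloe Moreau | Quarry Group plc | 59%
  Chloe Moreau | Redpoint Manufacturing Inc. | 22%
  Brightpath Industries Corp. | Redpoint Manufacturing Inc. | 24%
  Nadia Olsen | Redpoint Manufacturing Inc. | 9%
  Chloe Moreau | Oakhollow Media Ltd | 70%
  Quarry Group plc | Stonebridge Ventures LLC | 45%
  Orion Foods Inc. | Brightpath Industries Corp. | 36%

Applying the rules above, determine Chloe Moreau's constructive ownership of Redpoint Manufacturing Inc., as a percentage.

35.1613%

Chain via Quarry Group plc → Stonebridge Ventures LLC (R1): 59% × 45% × 17% = 4.5135% of Redpoint Manufacturing Inc.
Chain via Orion Foods Inc. → Brightpath Industries Corp. (R1): 77% × 36% × 24% = 6.6528% of Redpoint Manufacturing Inc.
Chain via Oakhollow Media Ltd → Ashford Mining NL (R1): 70% × 19% × 15% = 1.995% of Redpoint Manufacturing Inc.
Direct interest in Redpoint Manufacturing Inc: 22%.
Aggregating (R2): 4.5135% + 6.6528% + 1.995% + 22% = 35.1613%.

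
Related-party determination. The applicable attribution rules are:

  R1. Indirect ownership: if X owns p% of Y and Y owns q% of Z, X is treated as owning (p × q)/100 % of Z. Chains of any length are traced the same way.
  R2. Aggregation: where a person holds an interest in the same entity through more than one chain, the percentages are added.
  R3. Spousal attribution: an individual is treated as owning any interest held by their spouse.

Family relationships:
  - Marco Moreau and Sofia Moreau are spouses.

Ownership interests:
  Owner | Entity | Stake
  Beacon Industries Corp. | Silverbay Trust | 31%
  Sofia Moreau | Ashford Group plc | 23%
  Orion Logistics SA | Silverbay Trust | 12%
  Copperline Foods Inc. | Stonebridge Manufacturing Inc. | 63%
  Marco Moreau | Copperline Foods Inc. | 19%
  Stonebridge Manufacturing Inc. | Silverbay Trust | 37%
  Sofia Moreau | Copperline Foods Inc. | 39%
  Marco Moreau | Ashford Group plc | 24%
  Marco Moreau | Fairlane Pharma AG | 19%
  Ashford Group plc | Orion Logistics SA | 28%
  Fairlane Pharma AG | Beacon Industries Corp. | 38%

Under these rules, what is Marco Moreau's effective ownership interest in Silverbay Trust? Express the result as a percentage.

By spousal attribution (R3), Marco Moreau is treated as also owning Sofia Moreau's interest in Copperline Foods Inc, giving 19% + 39% = 58%.
By spousal attribution (R3), Marco Moreau is treated as also owning Sofia Moreau's interest in Ashford Group plc, giving 24% + 23% = 47%.
Chain via Copperline Foods Inc. → Stonebridge Manufacturing Inc. (R1): 58% × 63% × 37% = 13.5198% of Silverbay Trust.
Chain via Ashford Group plc → Orion Logistics SA (R1): 47% × 28% × 12% = 1.5792% of Silverbay Trust.
Chain via Fairlane Pharma AG → Beacon Industries Corp. (R1): 19% × 38% × 31% = 2.2382% of Silverbay Trust.
Aggregating (R2): 13.5198% + 1.5792% + 2.2382% = 17.3372%.

17.3372%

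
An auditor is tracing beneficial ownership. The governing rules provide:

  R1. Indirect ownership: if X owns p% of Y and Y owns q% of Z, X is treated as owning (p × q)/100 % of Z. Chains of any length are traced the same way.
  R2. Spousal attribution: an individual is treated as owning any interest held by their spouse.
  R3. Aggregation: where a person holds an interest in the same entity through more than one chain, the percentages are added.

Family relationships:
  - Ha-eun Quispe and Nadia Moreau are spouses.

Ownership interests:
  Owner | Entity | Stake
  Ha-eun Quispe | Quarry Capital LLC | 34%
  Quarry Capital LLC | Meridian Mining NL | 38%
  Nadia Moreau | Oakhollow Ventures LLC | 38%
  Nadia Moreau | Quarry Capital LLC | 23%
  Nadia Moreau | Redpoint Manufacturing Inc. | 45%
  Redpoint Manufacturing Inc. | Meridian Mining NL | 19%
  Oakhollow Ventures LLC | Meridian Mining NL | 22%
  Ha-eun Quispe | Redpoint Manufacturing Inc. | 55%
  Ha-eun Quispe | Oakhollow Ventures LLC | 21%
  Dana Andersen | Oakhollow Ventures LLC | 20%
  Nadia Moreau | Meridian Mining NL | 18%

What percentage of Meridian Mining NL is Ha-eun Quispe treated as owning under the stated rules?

71.64%

By spousal attribution (R2), Ha-eun Quispe is treated as also owning Nadia Moreau's interest in Quarry Capital LLC, giving 34% + 23% = 57%.
By spousal attribution (R2), Ha-eun Quispe is treated as also owning Nadia Moreau's interest in Redpoint Manufacturing Inc, giving 55% + 45% = 100%.
By spousal attribution (R2), Ha-eun Quispe is treated as also owning Nadia Moreau's interest in Oakhollow Ventures LLC, giving 21% + 38% = 59%.
By spousal attribution (R2), Ha-eun Quispe is treated as owning Nadia Moreau's 18% interest in Meridian Mining NL.
Chain via Quarry Capital LLC (R1): 57% × 38% = 21.66% of Meridian Mining NL.
Chain via Redpoint Manufacturing Inc. (R1): 100% × 19% = 19% of Meridian Mining NL.
Chain via Oakhollow Ventures LLC (R1): 59% × 22% = 12.98% of Meridian Mining NL.
Direct interest in Meridian Mining NL: 18%.
Aggregating (R3): 21.66% + 19% + 12.98% + 18% = 71.64%.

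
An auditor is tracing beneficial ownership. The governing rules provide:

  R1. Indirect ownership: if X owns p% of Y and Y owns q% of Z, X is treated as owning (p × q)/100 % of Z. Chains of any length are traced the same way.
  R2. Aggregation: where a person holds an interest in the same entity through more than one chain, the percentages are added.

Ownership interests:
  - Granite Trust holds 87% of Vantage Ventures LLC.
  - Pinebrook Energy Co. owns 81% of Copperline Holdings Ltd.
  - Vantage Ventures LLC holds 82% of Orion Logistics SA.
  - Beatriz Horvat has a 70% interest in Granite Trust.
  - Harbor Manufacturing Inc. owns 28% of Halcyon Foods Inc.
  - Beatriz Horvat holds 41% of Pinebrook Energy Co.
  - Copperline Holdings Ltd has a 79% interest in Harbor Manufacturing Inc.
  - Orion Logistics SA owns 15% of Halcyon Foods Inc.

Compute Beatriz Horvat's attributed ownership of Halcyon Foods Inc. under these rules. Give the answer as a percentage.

14.836752%

Chain via Granite Trust → Vantage Ventures LLC → Orion Logistics SA (R1): 70% × 87% × 82% × 15% = 7.4907% of Halcyon Foods Inc.
Chain via Pinebrook Energy Co. → Copperline Holdings Ltd → Harbor Manufacturing Inc. (R1): 41% × 81% × 79% × 28% = 7.346052% of Halcyon Foods Inc.
Aggregating (R2): 7.4907% + 7.346052% = 14.836752%.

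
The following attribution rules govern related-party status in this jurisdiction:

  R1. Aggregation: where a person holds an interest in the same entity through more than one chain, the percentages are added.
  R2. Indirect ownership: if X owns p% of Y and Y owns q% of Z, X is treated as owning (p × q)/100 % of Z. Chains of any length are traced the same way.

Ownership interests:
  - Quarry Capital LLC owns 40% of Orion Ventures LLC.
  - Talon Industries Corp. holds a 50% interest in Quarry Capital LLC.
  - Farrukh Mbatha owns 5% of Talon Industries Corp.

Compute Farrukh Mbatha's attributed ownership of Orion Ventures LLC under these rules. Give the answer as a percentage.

1%

Chain via Talon Industries Corp. → Quarry Capital LLC (R2): 5% × 50% × 40% = 1% of Orion Ventures LLC.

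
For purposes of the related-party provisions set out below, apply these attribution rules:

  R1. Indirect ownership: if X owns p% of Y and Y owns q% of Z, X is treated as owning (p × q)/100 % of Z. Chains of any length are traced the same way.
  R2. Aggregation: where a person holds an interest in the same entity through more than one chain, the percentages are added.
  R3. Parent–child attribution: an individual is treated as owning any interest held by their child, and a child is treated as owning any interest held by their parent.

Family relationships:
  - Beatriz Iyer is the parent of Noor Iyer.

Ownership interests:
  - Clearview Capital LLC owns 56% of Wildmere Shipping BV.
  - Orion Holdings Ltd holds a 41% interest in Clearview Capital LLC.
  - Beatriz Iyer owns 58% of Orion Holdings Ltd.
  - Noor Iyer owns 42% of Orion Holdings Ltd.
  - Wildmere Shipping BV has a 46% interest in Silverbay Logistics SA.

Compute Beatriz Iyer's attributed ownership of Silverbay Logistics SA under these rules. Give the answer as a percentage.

10.5616%

By parent–child attribution (R3), Beatriz Iyer is treated as also owning Noor Iyer's interest in Orion Holdings Ltd, giving 58% + 42% = 100%.
Chain via Orion Holdings Ltd → Clearview Capital LLC → Wildmere Shipping BV (R1): 100% × 41% × 56% × 46% = 10.5616% of Silverbay Logistics SA.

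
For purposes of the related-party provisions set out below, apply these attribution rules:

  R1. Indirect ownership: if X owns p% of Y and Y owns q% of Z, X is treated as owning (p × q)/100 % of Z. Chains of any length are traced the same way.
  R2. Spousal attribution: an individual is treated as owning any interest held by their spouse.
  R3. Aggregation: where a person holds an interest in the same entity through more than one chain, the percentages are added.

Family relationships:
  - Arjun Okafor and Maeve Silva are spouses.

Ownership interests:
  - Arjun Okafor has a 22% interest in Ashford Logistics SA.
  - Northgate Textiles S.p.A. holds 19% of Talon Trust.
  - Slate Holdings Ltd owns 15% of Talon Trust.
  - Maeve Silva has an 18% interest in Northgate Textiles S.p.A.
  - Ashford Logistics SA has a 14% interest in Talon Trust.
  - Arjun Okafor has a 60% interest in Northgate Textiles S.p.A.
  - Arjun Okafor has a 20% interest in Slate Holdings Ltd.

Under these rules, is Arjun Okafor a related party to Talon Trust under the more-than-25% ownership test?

By spousal attribution (R2), Arjun Okafor is treated as also owning Maeve Silva's interest in Northgate Textiles S.p.A, giving 60% + 18% = 78%.
Chain via Northgate Textiles S.p.A. (R1): 78% × 19% = 14.82% of Talon Trust.
Chain via Ashford Logistics SA (R1): 22% × 14% = 3.08% of Talon Trust.
Chain via Slate Holdings Ltd (R1): 20% × 15% = 3% of Talon Trust.
Aggregating (R3): 14.82% + 3.08% + 3% = 20.9%.
20.9% does not exceed the 25% threshold, so Arjun is not a related party to Talon Trust.

No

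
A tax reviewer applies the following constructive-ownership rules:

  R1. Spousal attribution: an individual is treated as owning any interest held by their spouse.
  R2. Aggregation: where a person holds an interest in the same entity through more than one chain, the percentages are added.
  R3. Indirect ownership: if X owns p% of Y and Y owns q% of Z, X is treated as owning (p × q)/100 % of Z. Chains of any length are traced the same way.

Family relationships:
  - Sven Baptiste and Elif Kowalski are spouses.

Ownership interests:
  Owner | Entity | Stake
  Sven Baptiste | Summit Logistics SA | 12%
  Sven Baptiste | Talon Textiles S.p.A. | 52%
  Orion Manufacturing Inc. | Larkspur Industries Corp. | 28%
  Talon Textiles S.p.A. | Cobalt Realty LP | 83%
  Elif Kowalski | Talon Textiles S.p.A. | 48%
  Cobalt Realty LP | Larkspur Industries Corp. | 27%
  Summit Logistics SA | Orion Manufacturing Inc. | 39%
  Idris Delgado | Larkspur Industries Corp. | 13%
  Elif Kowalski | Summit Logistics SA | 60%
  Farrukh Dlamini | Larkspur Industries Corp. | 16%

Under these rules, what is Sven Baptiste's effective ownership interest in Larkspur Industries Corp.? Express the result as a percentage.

By spousal attribution (R1), Sven Baptiste is treated as also owning Elif Kowalski's interest in Summit Logistics SA, giving 12% + 60% = 72%.
By spousal attribution (R1), Sven Baptiste is treated as also owning Elif Kowalski's interest in Talon Textiles S.p.A, giving 52% + 48% = 100%.
Chain via Summit Logistics SA → Orion Manufacturing Inc. (R3): 72% × 39% × 28% = 7.8624% of Larkspur Industries Corp.
Chain via Talon Textiles S.p.A. → Cobalt Realty LP (R3): 100% × 83% × 27% = 22.41% of Larkspur Industries Corp.
Aggregating (R2): 7.8624% + 22.41% = 30.2724%.

30.2724%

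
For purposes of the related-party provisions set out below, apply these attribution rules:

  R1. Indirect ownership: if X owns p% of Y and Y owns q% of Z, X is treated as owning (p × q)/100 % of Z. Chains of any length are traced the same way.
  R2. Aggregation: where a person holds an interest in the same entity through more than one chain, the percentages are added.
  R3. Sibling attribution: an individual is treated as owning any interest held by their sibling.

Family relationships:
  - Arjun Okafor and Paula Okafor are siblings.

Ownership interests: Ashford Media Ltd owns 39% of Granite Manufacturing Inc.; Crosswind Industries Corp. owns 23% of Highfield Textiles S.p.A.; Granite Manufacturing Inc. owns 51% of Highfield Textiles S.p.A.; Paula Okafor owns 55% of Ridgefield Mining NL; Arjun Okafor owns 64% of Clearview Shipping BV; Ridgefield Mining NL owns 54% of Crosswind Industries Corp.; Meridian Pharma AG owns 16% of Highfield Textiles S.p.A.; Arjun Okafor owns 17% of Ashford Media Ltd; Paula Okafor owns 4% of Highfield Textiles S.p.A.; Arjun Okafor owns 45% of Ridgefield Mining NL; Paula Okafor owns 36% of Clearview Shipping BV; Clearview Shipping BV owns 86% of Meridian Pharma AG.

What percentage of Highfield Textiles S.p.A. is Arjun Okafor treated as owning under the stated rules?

33.5613%

By sibling attribution (R3), Arjun Okafor is treated as also owning Paula Okafor's interest in Ridgefield Mining NL, giving 45% + 55% = 100%.
By sibling attribution (R3), Arjun Okafor is treated as also owning Paula Okafor's interest in Clearview Shipping BV, giving 64% + 36% = 100%.
By sibling attribution (R3), Arjun Okafor is treated as owning Paula Okafor's 4% interest in Highfield Textiles S.p.A.
Chain via Ashford Media Ltd → Granite Manufacturing Inc. (R1): 17% × 39% × 51% = 3.3813% of Highfield Textiles S.p.A.
Chain via Ridgefield Mining NL → Crosswind Industries Corp. (R1): 100% × 54% × 23% = 12.42% of Highfield Textiles S.p.A.
Chain via Clearview Shipping BV → Meridian Pharma AG (R1): 100% × 86% × 16% = 13.76% of Highfield Textiles S.p.A.
Direct interest in Highfield Textiles S.p.A: 4%.
Aggregating (R2): 3.3813% + 12.42% + 13.76% + 4% = 33.5613%.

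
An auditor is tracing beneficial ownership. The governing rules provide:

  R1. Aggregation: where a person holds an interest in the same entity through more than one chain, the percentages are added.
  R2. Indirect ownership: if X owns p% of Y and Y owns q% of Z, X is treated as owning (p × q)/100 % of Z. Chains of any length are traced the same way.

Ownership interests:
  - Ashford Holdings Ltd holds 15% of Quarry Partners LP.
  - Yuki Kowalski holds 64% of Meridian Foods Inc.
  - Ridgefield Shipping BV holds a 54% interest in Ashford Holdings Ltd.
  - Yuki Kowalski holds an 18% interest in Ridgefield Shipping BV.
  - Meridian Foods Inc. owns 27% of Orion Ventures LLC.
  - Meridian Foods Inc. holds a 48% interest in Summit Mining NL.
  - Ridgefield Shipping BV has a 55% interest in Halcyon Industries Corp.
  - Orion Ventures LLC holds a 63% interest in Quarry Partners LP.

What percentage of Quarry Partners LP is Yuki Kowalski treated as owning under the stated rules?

Chain via Meridian Foods Inc. → Orion Ventures LLC (R2): 64% × 27% × 63% = 10.8864% of Quarry Partners LP.
Chain via Ridgefield Shipping BV → Ashford Holdings Ltd (R2): 18% × 54% × 15% = 1.458% of Quarry Partners LP.
Aggregating (R1): 10.8864% + 1.458% = 12.3444%.

12.3444%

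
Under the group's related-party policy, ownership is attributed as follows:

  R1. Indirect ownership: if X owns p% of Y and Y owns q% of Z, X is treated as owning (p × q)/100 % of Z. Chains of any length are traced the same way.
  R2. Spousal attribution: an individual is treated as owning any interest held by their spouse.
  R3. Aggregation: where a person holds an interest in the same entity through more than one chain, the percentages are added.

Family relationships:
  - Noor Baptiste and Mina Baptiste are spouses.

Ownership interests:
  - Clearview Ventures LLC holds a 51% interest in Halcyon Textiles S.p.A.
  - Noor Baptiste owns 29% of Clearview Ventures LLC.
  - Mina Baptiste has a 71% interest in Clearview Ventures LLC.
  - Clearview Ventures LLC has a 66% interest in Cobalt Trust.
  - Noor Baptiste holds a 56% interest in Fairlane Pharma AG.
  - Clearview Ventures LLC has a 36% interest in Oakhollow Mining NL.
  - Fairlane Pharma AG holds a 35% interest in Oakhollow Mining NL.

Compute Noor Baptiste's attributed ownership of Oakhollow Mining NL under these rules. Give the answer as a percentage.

By spousal attribution (R2), Noor Baptiste is treated as also owning Mina Baptiste's interest in Clearview Ventures LLC, giving 29% + 71% = 100%.
Chain via Clearview Ventures LLC (R1): 100% × 36% = 36% of Oakhollow Mining NL.
Chain via Fairlane Pharma AG (R1): 56% × 35% = 19.6% of Oakhollow Mining NL.
Aggregating (R3): 36% + 19.6% = 55.6%.

55.6%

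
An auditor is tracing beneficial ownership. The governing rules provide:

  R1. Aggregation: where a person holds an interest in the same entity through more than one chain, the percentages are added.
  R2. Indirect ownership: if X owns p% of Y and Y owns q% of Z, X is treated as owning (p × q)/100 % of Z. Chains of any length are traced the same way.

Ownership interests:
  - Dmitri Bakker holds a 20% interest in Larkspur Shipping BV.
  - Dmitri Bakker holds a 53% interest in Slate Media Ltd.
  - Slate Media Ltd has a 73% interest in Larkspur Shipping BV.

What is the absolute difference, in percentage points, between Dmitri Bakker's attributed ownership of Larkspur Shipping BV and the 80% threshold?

21.31

Chain via Slate Media Ltd (R2): 53% × 73% = 38.69% of Larkspur Shipping BV.
Direct interest in Larkspur Shipping BV: 20%.
Aggregating (R1): 38.69% + 20% = 58.69%.
58.69% falls short of the 80% threshold by 21.31 percentage points.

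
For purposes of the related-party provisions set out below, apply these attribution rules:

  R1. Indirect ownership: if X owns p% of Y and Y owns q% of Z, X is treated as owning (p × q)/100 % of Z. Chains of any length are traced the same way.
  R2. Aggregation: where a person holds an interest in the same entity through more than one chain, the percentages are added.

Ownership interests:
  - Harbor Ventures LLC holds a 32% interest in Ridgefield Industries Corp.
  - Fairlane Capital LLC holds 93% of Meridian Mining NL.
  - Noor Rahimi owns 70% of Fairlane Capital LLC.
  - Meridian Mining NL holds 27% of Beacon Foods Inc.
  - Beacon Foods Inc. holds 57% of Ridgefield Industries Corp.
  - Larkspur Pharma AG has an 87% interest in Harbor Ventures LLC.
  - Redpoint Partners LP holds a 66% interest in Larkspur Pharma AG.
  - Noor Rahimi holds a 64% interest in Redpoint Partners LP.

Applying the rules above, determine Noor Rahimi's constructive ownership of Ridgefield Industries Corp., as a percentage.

21.778506%

Chain via Redpoint Partners LP → Larkspur Pharma AG → Harbor Ventures LLC (R1): 64% × 66% × 87% × 32% = 11.759616% of Ridgefield Industries Corp.
Chain via Fairlane Capital LLC → Meridian Mining NL → Beacon Foods Inc. (R1): 70% × 93% × 27% × 57% = 10.01889% of Ridgefield Industries Corp.
Aggregating (R2): 11.759616% + 10.01889% = 21.778506%.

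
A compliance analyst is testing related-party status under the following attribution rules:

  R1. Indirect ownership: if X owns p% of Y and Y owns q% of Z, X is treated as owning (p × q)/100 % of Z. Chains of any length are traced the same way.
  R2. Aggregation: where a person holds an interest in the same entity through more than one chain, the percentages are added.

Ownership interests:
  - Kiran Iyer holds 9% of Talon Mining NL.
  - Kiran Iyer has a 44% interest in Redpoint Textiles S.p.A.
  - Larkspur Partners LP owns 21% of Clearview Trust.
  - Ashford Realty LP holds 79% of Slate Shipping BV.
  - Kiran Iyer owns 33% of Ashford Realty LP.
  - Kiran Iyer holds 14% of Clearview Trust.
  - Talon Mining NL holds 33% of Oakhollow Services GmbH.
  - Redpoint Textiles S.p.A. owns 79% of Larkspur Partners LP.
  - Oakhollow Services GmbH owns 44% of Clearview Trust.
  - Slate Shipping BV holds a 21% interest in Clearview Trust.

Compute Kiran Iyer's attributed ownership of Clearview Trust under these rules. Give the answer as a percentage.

28.0811%

Chain via Ashford Realty LP → Slate Shipping BV (R1): 33% × 79% × 21% = 5.4747% of Clearview Trust.
Chain via Redpoint Textiles S.p.A. → Larkspur Partners LP (R1): 44% × 79% × 21% = 7.2996% of Clearview Trust.
Chain via Talon Mining NL → Oakhollow Services GmbH (R1): 9% × 33% × 44% = 1.3068% of Clearview Trust.
Direct interest in Clearview Trust: 14%.
Aggregating (R2): 5.4747% + 7.2996% + 1.3068% + 14% = 28.0811%.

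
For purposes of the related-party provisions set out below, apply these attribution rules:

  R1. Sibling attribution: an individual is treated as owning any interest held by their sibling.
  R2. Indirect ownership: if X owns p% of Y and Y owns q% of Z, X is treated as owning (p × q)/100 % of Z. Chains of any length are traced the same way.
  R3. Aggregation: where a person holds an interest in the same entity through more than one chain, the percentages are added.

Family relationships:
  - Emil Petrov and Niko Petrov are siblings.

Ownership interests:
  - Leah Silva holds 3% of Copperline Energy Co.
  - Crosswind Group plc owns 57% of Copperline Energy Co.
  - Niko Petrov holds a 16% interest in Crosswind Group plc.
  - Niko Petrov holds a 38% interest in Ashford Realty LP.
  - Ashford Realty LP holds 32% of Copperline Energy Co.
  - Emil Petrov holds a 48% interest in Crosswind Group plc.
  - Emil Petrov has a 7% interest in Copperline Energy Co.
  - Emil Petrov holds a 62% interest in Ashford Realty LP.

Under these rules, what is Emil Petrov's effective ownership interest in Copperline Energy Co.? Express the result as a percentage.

By sibling attribution (R1), Emil Petrov is treated as also owning Niko Petrov's interest in Ashford Realty LP, giving 62% + 38% = 100%.
By sibling attribution (R1), Emil Petrov is treated as also owning Niko Petrov's interest in Crosswind Group plc, giving 48% + 16% = 64%.
Chain via Ashford Realty LP (R2): 100% × 32% = 32% of Copperline Energy Co.
Chain via Crosswind Group plc (R2): 64% × 57% = 36.48% of Copperline Energy Co.
Direct interest in Copperline Energy Co: 7%.
Aggregating (R3): 32% + 36.48% + 7% = 75.48%.

75.48%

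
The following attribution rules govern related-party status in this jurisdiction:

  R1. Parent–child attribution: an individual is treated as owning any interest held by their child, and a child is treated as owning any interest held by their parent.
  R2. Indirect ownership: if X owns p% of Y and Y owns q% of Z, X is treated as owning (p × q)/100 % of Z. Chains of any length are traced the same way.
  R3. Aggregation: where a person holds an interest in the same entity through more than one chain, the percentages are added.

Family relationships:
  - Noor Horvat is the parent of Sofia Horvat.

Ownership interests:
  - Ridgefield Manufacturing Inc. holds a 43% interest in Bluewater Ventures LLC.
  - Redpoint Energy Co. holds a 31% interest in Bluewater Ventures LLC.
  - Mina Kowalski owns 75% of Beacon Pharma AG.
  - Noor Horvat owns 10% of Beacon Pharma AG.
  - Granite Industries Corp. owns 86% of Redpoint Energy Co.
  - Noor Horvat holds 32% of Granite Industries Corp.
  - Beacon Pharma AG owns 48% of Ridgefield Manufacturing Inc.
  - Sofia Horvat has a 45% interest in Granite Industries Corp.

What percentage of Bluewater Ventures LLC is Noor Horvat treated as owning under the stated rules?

By parent–child attribution (R1), Noor Horvat is treated as also owning Sofia Horvat's interest in Granite Industries Corp, giving 32% + 45% = 77%.
Chain via Beacon Pharma AG → Ridgefield Manufacturing Inc. (R2): 10% × 48% × 43% = 2.064% of Bluewater Ventures LLC.
Chain via Granite Industries Corp. → Redpoint Energy Co. (R2): 77% × 86% × 31% = 20.5282% of Bluewater Ventures LLC.
Aggregating (R3): 2.064% + 20.5282% = 22.5922%.

22.5922%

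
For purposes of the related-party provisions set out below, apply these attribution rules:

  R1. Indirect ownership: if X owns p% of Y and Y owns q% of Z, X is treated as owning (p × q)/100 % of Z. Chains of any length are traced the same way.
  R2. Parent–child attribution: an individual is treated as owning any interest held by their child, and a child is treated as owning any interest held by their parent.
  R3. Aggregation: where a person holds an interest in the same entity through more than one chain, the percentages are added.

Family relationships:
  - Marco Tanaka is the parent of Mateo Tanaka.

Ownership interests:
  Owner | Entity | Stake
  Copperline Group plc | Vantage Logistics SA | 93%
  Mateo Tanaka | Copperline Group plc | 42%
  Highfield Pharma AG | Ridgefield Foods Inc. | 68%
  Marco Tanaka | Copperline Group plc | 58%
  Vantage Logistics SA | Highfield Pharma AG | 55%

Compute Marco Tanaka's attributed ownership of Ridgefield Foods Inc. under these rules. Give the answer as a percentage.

By parent–child attribution (R2), Marco Tanaka is treated as also owning Mateo Tanaka's interest in Copperline Group plc, giving 58% + 42% = 100%.
Chain via Copperline Group plc → Vantage Logistics SA → Highfield Pharma AG (R1): 100% × 93% × 55% × 68% = 34.782% of Ridgefield Foods Inc.

34.782%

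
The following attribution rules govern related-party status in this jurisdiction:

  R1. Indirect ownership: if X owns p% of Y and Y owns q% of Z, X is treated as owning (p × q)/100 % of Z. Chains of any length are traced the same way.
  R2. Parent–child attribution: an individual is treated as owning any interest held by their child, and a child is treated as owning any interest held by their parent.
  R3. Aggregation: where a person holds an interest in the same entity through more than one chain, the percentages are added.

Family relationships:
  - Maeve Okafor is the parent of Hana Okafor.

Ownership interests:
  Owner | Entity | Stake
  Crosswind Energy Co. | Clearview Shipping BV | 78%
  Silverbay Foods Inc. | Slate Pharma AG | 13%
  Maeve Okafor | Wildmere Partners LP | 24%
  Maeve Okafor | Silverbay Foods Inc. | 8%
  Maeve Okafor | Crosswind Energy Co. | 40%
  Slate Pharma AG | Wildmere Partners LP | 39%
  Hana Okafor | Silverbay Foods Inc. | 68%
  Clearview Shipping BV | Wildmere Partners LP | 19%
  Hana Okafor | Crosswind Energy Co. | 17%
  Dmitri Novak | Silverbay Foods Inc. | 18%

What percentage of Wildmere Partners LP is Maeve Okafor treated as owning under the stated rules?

36.3006%

By parent–child attribution (R2), Maeve Okafor is treated as also owning Hana Okafor's interest in Silverbay Foods Inc, giving 8% + 68% = 76%.
By parent–child attribution (R2), Maeve Okafor is treated as also owning Hana Okafor's interest in Crosswind Energy Co, giving 40% + 17% = 57%.
Chain via Silverbay Foods Inc. → Slate Pharma AG (R1): 76% × 13% × 39% = 3.8532% of Wildmere Partners LP.
Chain via Crosswind Energy Co. → Clearview Shipping BV (R1): 57% × 78% × 19% = 8.4474% of Wildmere Partners LP.
Direct interest in Wildmere Partners LP: 24%.
Aggregating (R3): 3.8532% + 8.4474% + 24% = 36.3006%.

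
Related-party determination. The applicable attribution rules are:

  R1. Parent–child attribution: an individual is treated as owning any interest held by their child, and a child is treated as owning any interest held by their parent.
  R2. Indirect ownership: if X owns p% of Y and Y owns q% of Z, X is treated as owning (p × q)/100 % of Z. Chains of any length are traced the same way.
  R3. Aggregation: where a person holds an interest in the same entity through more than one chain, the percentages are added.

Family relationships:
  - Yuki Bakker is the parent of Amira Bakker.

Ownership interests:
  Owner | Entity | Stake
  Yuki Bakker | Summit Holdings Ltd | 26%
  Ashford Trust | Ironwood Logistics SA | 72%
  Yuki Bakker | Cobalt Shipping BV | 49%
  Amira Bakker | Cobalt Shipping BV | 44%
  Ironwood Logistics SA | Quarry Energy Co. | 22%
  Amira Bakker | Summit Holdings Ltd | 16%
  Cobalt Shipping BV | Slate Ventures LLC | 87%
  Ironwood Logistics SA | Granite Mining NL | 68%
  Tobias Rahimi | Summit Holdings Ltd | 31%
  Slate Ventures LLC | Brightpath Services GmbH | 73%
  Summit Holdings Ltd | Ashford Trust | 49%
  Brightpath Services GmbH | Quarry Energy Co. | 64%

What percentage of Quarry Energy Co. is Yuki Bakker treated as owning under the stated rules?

41.061024%

By parent–child attribution (R1), Yuki Bakker is treated as also owning Amira Bakker's interest in Summit Holdings Ltd, giving 26% + 16% = 42%.
By parent–child attribution (R1), Yuki Bakker is treated as also owning Amira Bakker's interest in Cobalt Shipping BV, giving 49% + 44% = 93%.
Chain via Summit Holdings Ltd → Ashford Trust → Ironwood Logistics SA (R2): 42% × 49% × 72% × 22% = 3.259872% of Quarry Energy Co.
Chain via Cobalt Shipping BV → Slate Ventures LLC → Brightpath Services GmbH (R2): 93% × 87% × 73% × 64% = 37.801152% of Quarry Energy Co.
Aggregating (R3): 3.259872% + 37.801152% = 41.061024%.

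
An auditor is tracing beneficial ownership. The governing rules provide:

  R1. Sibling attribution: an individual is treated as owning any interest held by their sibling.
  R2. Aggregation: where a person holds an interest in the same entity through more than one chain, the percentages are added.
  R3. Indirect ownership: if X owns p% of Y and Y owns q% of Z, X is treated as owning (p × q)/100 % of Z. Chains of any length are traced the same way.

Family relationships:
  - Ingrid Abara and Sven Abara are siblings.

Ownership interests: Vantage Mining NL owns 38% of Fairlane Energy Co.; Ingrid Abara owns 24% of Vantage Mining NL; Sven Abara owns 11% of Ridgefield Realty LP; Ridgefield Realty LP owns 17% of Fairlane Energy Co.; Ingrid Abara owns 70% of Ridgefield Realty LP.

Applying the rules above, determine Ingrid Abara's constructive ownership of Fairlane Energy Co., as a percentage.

22.89%

By sibling attribution (R1), Ingrid Abara is treated as also owning Sven Abara's interest in Ridgefield Realty LP, giving 70% + 11% = 81%.
Chain via Ridgefield Realty LP (R3): 81% × 17% = 13.77% of Fairlane Energy Co.
Chain via Vantage Mining NL (R3): 24% × 38% = 9.12% of Fairlane Energy Co.
Aggregating (R2): 13.77% + 9.12% = 22.89%.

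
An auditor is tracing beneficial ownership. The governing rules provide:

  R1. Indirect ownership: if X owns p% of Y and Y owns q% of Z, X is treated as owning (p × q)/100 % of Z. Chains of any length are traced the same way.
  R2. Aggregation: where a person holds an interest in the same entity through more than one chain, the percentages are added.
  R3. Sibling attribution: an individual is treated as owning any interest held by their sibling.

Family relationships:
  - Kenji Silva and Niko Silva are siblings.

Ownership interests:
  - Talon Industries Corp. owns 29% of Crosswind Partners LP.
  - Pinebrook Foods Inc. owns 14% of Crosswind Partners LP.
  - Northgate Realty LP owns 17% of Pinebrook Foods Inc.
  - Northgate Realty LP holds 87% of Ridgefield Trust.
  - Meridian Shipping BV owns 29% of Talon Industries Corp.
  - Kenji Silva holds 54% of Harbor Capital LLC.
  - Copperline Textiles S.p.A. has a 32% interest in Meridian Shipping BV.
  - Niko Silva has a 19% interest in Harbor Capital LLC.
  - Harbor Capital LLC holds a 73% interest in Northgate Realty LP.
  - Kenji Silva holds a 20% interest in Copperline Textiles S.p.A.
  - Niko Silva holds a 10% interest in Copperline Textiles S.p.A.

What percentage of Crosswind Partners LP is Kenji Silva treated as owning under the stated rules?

2.075662%

By sibling attribution (R3), Kenji Silva is treated as also owning Niko Silva's interest in Copperline Textiles S.p.A, giving 20% + 10% = 30%.
By sibling attribution (R3), Kenji Silva is treated as also owning Niko Silva's interest in Harbor Capital LLC, giving 54% + 19% = 73%.
Chain via Copperline Textiles S.p.A. → Meridian Shipping BV → Talon Industries Corp. (R1): 30% × 32% × 29% × 29% = 0.80736% of Crosswind Partners LP.
Chain via Harbor Capital LLC → Northgate Realty LP → Pinebrook Foods Inc. (R1): 73% × 73% × 17% × 14% = 1.268302% of Crosswind Partners LP.
Aggregating (R2): 0.80736% + 1.268302% = 2.075662%.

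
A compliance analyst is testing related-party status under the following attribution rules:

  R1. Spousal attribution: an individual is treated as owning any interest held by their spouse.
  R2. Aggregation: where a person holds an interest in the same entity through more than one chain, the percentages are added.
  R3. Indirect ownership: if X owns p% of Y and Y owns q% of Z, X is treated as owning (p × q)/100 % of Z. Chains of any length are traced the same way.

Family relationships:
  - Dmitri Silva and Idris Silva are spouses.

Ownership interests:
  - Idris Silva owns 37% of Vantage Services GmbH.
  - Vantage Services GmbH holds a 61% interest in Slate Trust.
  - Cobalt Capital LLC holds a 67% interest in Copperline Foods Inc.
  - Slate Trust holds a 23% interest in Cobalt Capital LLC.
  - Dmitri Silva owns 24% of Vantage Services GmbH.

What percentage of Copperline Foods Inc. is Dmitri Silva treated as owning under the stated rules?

By spousal attribution (R1), Dmitri Silva is treated as also owning Idris Silva's interest in Vantage Services GmbH, giving 24% + 37% = 61%.
Chain via Vantage Services GmbH → Slate Trust → Cobalt Capital LLC (R3): 61% × 61% × 23% × 67% = 5.734061% of Copperline Foods Inc.

5.734061%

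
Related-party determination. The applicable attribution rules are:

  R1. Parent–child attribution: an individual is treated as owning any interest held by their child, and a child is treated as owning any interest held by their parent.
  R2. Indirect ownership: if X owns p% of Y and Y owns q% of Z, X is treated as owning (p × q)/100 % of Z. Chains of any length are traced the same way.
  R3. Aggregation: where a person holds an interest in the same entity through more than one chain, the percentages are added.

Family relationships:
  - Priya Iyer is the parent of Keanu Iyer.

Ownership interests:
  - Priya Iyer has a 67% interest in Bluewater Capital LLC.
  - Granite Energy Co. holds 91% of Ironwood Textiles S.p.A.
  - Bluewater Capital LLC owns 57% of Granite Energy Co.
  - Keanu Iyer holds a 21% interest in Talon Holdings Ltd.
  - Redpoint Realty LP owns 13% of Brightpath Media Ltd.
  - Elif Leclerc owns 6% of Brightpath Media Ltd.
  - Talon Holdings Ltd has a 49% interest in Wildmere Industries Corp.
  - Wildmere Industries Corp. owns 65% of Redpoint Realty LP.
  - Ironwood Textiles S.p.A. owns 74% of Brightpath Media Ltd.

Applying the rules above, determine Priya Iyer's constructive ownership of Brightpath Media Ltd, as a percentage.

26.586651%

By parent–child attribution (R1), Priya Iyer is treated as owning Keanu Iyer's 21% interest in Talon Holdings Ltd.
Chain via Bluewater Capital LLC → Granite Energy Co. → Ironwood Textiles S.p.A. (R2): 67% × 57% × 91% × 74% = 25.717146% of Brightpath Media Ltd.
Chain via Talon Holdings Ltd → Wildmere Industries Corp. → Redpoint Realty LP (R2): 21% × 49% × 65% × 13% = 0.869505% of Brightpath Media Ltd.
Aggregating (R3): 25.717146% + 0.869505% = 26.586651%.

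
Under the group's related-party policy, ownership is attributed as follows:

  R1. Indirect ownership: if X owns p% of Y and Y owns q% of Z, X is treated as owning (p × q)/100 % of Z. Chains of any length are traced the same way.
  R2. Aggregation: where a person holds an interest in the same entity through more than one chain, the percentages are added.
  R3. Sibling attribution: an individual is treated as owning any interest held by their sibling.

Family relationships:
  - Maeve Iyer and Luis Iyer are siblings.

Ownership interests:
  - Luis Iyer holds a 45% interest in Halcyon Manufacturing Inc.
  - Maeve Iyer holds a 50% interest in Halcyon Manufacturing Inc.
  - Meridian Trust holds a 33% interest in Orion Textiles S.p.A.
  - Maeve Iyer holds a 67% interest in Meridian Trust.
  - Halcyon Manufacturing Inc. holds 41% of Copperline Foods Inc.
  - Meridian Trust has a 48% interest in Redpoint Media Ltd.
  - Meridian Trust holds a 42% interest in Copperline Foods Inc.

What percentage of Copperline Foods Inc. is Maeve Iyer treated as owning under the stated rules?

By sibling attribution (R3), Maeve Iyer is treated as also owning Luis Iyer's interest in Halcyon Manufacturing Inc, giving 50% + 45% = 95%.
Chain via Halcyon Manufacturing Inc. (R1): 95% × 41% = 38.95% of Copperline Foods Inc.
Chain via Meridian Trust (R1): 67% × 42% = 28.14% of Copperline Foods Inc.
Aggregating (R2): 38.95% + 28.14% = 67.09%.

67.09%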